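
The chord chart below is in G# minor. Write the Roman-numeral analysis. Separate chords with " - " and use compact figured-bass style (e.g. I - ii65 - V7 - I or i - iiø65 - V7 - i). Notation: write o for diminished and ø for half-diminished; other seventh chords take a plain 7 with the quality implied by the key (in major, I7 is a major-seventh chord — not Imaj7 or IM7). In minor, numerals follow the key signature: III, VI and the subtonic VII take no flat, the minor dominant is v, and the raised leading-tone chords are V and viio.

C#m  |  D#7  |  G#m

iv - V7 - i

C#m: root C# is the subdominant; minor triad there is iv.
D#7: root D# is the dominant; dominant seventh chord there is V7.
G#m: minor triad on G# = scale degree 1 → i.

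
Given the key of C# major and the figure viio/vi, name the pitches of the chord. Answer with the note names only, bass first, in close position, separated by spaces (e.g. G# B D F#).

viio/vi is a secondary leading-tone chord. The target vi is A# in C# major; the applied chord is rooted a semitone below, on G##.
Building a diminished triad on G## gives G##-B#-D#.

G## B# D#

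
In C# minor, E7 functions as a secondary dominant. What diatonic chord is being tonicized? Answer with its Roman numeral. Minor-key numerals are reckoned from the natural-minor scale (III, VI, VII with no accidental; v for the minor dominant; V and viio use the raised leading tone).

The chord is a dominant seventh chord on E.
A dominant resolves down a perfect fifth: E → A. In C# minor, A is scale degree 6, i.e. VI.

VI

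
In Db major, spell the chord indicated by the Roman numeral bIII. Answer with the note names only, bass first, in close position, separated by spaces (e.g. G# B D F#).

bIII is a major triad on the lowered third degree, borrowed from the parallel minor. In Db major that root is Fb.
So the chord is Fb-Ab-Cb, a major triad.

Fb Ab Cb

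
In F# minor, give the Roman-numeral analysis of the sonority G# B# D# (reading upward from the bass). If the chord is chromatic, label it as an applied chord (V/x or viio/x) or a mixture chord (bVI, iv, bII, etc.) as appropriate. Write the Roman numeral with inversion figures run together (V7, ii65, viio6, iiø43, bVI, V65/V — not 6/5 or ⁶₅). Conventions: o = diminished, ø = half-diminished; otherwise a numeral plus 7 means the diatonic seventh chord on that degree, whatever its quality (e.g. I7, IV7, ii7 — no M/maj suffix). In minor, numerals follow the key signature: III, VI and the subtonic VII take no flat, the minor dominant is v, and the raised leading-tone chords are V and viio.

V/V

Stacked in thirds the chord is G#-B#-D#: a major triad on G#.
G# is not a diatonic chord root with this quality in F# minor, but it lies a perfect fifth above C# (V), so the chord functions as an applied dominant of V.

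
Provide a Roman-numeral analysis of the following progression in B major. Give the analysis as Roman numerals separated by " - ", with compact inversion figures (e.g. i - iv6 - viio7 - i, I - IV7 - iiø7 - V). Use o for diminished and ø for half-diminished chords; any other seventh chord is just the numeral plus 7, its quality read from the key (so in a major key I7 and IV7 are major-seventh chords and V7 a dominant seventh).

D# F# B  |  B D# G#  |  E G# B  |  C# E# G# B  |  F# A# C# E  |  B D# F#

I6 - vi6 - IV - V7/V - V7 - I

D#-F#-B: root B is the tonic; major triad there is I6.
B-D#-G# has root G#, degree 6 in B major, so vi6.
E-G#-B has root E, degree 4 in B major, so IV.
C#-E#-G#-B: chromatic; C# is V of V, so V7/V.
F#-A#-C#-E: dominant seventh chord on F# = scale degree 5 → V7.
B-D#-F#: major triad on B = scale degree 1 → I.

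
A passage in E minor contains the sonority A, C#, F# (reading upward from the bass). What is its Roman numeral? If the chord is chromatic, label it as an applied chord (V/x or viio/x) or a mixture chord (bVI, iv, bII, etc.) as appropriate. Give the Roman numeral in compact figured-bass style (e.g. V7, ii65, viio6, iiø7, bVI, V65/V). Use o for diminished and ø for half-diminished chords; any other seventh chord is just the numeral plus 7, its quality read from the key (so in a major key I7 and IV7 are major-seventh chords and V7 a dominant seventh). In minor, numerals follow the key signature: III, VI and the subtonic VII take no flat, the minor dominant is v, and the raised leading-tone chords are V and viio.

ii6

Stacked in thirds the chord is F#-A-C#: a minor triad on F#.
F# is the second degree of E minor. This is the minor supertonic, borrowed from the parallel major (the Dorian ii).
With A in the bass the chord is in first inversion, so the figured bass is 6.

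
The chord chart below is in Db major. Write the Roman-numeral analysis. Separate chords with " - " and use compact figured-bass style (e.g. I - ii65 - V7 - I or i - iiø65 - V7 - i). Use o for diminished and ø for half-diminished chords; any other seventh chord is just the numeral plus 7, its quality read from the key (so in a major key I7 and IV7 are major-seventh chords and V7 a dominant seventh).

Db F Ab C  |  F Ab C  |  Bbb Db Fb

Db-F-Ab-C: root Db is the tonic; major seventh chord there is I7.
F-Ab-C: minor triad on F = scale degree 3 → iii.
Bbb-Db-Fb is non-diatonic — bVI, a mixture chord from Db minor.

I7 - iii - bVI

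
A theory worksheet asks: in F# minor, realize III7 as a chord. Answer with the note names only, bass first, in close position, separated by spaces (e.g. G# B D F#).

The numeral's case and figure indicate a major seventh chord. In F# minor its root, the third degree, is A.
Stacking thirds from A gives A-C#-E-G#.

A C# E G#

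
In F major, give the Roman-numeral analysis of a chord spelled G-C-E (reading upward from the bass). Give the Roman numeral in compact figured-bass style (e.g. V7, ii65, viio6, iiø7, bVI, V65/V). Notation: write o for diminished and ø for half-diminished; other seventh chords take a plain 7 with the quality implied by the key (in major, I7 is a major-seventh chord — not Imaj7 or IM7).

The pitches C-E-G form a major triad rooted on C.
C is scale degree 5 in F major, and a major triad on that degree is written V.
With G in the bass the chord is in second inversion, so the figured bass is 64.

V64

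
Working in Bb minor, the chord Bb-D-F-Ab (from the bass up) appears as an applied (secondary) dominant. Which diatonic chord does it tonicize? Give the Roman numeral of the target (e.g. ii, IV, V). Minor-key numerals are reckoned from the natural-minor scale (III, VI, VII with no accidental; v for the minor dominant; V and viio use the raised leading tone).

The chord is a dominant seventh chord on Bb.
A dominant resolves down a perfect fifth: Bb → Eb. In Bb minor, Eb is scale degree 4, i.e. iv.

iv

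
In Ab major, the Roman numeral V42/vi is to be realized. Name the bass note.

The applied chord V42/vi is rooted on C: C-E-G-Bb.
The figure 42 means third inversion — the seventh is in the bass.

Bb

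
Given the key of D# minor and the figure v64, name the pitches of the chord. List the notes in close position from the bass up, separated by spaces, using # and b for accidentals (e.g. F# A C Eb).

E# A# C#

The numeral's case and figure indicate a minor triad. In D# minor its root, the fifth degree, is A#.
That chord is spelled A#-C#-E#.
The figured bass 64 indicates second inversion, placing the fifth (E#) in the bass: E#-A#-C#.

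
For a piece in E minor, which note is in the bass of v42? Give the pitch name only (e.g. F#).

A

v in E minor has root B; the chord is B-D-F#-A.
The figure 42 means third inversion — the seventh is in the bass.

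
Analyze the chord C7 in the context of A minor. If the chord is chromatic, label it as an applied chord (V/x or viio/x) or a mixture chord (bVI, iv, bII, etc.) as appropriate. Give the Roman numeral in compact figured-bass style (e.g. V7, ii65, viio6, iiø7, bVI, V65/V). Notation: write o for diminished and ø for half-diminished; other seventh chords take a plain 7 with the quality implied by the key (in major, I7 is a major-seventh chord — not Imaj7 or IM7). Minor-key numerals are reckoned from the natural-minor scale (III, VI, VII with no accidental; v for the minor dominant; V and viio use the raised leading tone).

V7/VI

Stacked in thirds the chord is C-E-G-Bb: a dominant seventh chord on C.
C is not a diatonic chord root with this quality in A minor, but it lies a perfect fifth above F (VI), so the chord functions as an applied dominant of VI.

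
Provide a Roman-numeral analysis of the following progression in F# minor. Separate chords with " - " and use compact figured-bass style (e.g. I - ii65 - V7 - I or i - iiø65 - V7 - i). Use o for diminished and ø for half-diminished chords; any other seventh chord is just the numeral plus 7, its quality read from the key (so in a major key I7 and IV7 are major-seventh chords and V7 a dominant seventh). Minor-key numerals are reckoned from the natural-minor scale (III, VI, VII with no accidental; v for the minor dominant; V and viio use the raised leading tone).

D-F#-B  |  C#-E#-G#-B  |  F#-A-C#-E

D-F#-B has root B, degree 4 in F# minor, so iv6.
C#-E#-G#-B: root C# is the dominant; dominant seventh chord there is V7.
F#-A-C#-E: root F# is the tonic; minor seventh chord there is i7.

iv6 - V7 - i7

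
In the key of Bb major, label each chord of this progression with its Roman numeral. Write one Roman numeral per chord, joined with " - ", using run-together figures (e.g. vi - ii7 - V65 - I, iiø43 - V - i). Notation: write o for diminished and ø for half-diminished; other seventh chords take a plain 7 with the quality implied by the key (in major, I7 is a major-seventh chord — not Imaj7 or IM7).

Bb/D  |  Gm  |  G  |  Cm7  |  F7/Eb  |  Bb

I6 - vi - V/ii - ii7 - V42 - I

Bb/D: root Bb is the tonic; major triad there is I6.
Gm: root G is the submediant; minor triad there is vi.
G: chromatic; G is V of ii, so V/ii.
Cm7: minor seventh chord on C = scale degree 2 → ii7.
F7/Eb has root F, degree 5 in Bb major, so V42.
Bb: root Bb is the tonic; major triad there is I.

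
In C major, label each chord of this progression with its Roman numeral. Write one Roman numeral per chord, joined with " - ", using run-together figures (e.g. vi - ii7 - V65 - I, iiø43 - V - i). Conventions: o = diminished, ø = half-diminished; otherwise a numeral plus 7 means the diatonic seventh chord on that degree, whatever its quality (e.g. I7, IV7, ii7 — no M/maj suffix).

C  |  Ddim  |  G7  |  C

C: root C is the tonic; major triad there is I.
Ddim: D with this quality isn't in the key; it's iio, borrowed from the parallel minor.
G7: dominant seventh chord on G = scale degree 5 → V7.
C: major triad on C = scale degree 1 → I.

I - iio - V7 - I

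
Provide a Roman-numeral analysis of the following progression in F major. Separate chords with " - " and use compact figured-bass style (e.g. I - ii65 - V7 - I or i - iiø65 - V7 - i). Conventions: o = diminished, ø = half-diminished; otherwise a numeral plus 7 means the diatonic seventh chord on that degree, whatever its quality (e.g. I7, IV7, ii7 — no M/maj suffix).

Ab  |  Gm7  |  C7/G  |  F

bIII - ii7 - V43 - I

Ab is non-diatonic — bIII, a mixture chord from F minor.
Gm7 has root G, degree 2 in F major, so ii7.
C7/G has root C, degree 5 in F major, so V43.
F: root F is the tonic; major triad there is I.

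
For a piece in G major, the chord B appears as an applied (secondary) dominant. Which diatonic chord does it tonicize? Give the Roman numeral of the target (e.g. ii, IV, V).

vi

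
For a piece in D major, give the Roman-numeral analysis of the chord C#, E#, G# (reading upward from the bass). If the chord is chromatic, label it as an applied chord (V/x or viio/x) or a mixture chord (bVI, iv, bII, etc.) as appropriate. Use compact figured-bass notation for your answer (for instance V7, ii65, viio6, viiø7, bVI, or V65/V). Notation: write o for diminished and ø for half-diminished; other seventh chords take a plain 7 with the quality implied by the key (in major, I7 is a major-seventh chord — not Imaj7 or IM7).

Stacked in thirds the chord is C#-E#-G#: a major triad on C#.
C# is not a diatonic chord root with this quality in D major, but it lies a perfect fifth above F# (iii), so the chord functions as an applied dominant of iii.

V/iii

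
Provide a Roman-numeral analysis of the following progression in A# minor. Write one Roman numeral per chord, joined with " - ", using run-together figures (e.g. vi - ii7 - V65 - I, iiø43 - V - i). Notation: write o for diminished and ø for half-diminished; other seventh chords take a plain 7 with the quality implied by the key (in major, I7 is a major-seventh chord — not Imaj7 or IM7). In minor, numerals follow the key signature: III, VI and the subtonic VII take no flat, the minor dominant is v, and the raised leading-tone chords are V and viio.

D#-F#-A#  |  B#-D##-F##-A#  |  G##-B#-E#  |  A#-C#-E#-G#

D#-F#-A#: minor triad on D# = scale degree 4 → iv.
B#-D##-F##-A# is the secondary dominant of V (dominant seventh chord on B#): V7/V.
G##-B#-E#: root E# is the dominant; major triad there is V6.
A#-C#-E#-G#: root A# is the tonic; minor seventh chord there is i7.

iv - V7/V - V6 - i7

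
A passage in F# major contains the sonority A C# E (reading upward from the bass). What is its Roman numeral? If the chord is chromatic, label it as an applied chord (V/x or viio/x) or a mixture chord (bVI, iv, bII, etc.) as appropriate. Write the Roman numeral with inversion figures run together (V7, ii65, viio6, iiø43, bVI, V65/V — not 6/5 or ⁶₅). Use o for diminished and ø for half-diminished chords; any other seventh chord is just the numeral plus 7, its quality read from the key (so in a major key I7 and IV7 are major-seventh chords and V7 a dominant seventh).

bIII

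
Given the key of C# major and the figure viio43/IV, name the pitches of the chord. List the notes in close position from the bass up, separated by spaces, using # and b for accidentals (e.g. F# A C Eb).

B D E# G#

viio43/IV is a secondary leading-tone chord. The target IV is F# in C# major; the applied chord is rooted a semitone below, on E#.
Building a fully diminished seventh chord on E# gives E#-G#-B-D.
The figured bass 43 indicates second inversion, placing the fifth (B) in the bass: B-D-E#-G#.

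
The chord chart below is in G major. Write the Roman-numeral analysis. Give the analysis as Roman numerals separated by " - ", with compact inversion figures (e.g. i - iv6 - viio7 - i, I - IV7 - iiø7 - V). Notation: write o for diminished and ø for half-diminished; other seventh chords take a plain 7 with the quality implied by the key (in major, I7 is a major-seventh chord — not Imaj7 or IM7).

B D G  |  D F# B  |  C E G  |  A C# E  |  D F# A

I6 - iii6 - IV - V/V - V

B-D-G: major triad on G = scale degree 1 → I6.
D-F#-B: root B is the mediant; minor triad there is iii6.
C-E-G: major triad on C = scale degree 4 → IV.
A-C#-E is the secondary dominant of V (major triad on A): V/V.
D-F#-A: root D is the dominant; major triad there is V.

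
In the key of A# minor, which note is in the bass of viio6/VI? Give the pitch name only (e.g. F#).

G#

The applied chord viio6/VI is rooted on E#: E#-G#-B.
The figure 6 means first inversion — the third is in the bass.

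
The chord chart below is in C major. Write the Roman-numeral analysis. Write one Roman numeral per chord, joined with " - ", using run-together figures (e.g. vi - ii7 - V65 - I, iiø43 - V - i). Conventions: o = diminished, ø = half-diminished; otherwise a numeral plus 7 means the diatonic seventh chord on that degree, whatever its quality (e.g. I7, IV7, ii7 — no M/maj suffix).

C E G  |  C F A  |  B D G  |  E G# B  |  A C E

C-E-G has root C, degree 1 in C major, so I.
C-F-A has root F, degree 4 in C major, so IV64.
B-D-G: root G is the dominant; major triad there is V6.
E-G#-B: a major triad on E, the applied dominant of vi → V/vi.
A-C-E: minor triad on A = scale degree 6 → vi.

I - IV64 - V6 - V/vi - vi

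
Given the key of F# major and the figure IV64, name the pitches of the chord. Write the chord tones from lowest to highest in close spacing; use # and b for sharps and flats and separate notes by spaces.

F# B D#

The numeral's case and figure indicate a major triad. In F# major its root, the fourth degree, is B.
Stacking thirds from B gives B-D#-F#.
The figured bass 64 indicates second inversion, placing the fifth (F#) in the bass: F#-B-D#.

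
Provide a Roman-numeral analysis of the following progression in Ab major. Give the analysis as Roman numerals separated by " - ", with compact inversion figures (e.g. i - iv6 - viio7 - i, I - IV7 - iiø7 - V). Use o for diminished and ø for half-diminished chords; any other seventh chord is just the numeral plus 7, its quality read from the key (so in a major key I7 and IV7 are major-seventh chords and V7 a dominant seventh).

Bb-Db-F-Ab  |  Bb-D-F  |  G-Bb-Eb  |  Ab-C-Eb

Bb-Db-F-Ab: minor seventh chord on Bb = scale degree 2 → ii7.
Bb-D-F is the secondary dominant of V (major triad on Bb): V/V.
G-Bb-Eb: major triad on Eb = scale degree 5 → V6.
Ab-C-Eb: major triad on Ab = scale degree 1 → I.

ii7 - V/V - V6 - I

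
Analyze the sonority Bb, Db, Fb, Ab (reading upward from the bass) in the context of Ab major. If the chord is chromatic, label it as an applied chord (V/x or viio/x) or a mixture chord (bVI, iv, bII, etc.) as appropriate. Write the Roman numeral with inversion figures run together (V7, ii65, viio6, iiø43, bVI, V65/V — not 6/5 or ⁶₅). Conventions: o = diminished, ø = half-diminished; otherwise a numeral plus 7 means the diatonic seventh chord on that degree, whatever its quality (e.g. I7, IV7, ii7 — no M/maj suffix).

The pitches Bb-Db-Fb-Ab form a half-diminished seventh chord rooted on Bb.
Bb is the second degree of Ab major. This is the half-diminished supertonic seventh, borrowed from the parallel minor.

iiø7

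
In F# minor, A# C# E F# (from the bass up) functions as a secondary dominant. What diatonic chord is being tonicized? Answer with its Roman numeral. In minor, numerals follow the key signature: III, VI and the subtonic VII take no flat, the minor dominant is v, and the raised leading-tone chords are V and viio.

iv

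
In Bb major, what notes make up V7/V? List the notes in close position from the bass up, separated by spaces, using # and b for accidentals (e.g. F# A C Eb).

V7/V is a secondary dominant — the dominant seventh of V. V in Bb major is F, so the applied chord's root is C, a perfect fifth above.
Building a dominant seventh chord on C gives C-E-G-Bb.

C E G Bb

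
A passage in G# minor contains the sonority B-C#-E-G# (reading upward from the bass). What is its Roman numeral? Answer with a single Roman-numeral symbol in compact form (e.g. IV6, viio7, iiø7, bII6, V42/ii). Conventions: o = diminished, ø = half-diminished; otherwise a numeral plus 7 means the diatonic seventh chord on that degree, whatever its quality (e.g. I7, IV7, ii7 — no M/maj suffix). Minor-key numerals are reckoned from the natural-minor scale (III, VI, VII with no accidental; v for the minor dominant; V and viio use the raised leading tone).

iv42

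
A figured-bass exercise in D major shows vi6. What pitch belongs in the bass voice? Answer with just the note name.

D

vi in D major has root B; the chord is B-D-F#.
The figure 6 means first inversion — the third is in the bass.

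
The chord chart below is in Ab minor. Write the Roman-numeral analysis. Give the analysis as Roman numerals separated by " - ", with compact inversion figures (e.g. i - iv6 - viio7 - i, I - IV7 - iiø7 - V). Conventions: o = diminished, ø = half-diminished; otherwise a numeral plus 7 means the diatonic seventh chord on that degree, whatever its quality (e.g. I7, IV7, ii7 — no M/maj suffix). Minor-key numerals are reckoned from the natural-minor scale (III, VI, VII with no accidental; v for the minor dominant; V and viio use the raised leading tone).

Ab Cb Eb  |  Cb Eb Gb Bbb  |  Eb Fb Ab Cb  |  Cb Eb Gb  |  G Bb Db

Ab-Cb-Eb: minor triad on Ab = scale degree 1 → i.
Cb-Eb-Gb-Bbb: chromatic; Cb is V of VI, so V7/VI.
Eb-Fb-Ab-Cb: major seventh chord on Fb = scale degree 6 → VI42.
Cb-Eb-Gb: root Cb is the mediant; major triad there is III.
G-Bb-Db has root G, degree 7 in Ab minor, so viio.

i - V7/VI - VI42 - III - viio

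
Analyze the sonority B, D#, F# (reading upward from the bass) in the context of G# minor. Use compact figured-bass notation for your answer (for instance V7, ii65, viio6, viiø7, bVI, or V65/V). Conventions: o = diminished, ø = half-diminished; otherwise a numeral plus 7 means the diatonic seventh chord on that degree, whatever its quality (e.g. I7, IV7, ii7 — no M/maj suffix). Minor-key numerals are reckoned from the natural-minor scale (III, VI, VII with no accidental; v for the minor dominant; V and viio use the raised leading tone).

III

The pitches B-D#-F# form a major triad rooted on B.
B is scale degree 3 in G# minor, and a major triad on that degree is written III.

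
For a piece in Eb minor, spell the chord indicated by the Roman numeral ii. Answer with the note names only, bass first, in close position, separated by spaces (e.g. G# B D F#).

F Ab C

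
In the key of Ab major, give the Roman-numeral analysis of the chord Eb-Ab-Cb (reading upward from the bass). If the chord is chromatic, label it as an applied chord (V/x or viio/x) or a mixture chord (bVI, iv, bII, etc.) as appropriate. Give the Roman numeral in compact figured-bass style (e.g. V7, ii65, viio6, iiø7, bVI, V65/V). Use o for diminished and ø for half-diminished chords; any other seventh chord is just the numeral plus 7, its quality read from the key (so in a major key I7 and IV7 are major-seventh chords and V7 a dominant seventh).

i64

Stacked in thirds the chord is Ab-Cb-Eb: a minor triad on Ab.
Ab is the first degree of Ab major. This is the minor tonic, borrowed from the parallel minor.
With Eb in the bass the chord is in second inversion, so the figured bass is 64.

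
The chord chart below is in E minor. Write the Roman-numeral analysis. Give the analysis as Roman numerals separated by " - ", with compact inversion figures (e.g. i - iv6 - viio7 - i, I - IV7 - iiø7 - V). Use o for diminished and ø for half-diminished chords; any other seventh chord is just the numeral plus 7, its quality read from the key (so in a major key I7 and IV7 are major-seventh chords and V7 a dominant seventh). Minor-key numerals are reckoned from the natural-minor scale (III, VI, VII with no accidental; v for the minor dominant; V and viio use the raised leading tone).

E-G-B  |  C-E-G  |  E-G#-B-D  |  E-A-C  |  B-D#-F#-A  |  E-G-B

i - VI - V7/iv - iv64 - V7 - i

E-G-B has root E, degree 1 in E minor, so i.
C-E-G has root C, degree 6 in E minor, so VI.
E-G#-B-D: chromatic; E is V of iv, so V7/iv.
E-A-C has root A, degree 4 in E minor, so iv64.
B-D#-F#-A has root B, degree 5 in E minor, so V7.
E-G-B: root E is the tonic; minor triad there is i.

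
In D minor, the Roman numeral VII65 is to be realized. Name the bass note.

E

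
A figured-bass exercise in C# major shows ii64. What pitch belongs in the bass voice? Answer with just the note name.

ii in C# major has root D#; the chord is D#-F#-A#.
The figure 64 means second inversion — the fifth is in the bass.

A#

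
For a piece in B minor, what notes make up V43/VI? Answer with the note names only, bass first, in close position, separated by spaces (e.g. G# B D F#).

A C D F#

V43/VI is a secondary dominant — the dominant seventh of VI. VI in B minor is G, so the applied chord's root is D, a perfect fifth above.
Building a dominant seventh chord on D gives D-F#-A-C.
With the 43 figure the chord is in second inversion; from the bass A upward in close position it reads A-C-D-F#.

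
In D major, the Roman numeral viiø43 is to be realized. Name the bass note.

G

viiø in D major has root C#; the chord is C#-E-G-B.
The figure 43 means second inversion — the fifth is in the bass.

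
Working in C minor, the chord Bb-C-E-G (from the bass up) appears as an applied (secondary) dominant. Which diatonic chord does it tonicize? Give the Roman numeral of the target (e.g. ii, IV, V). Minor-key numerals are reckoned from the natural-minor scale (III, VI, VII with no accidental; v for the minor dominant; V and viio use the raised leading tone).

iv

The chord is a dominant seventh chord on C.
A dominant resolves down a perfect fifth: C → F. In C minor, F is scale degree 4, i.e. iv.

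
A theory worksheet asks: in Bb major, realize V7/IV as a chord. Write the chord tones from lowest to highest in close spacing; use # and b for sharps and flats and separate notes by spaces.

Bb D F Ab

The slash means an applied dominant: we want the dominant of IV. In Bb major, IV is Eb major, and its dominant is built on Bb.
Building a dominant seventh chord on Bb gives Bb-D-F-Ab.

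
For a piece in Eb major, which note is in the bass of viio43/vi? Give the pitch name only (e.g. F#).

F

The applied chord viio43/vi is rooted on B: B-D-F-Ab.
The figure 43 means second inversion — the fifth is in the bass.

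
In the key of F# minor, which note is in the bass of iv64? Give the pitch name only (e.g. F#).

F#

iv in F# minor has root B; the chord is B-D-F#.
The figure 64 means second inversion — the fifth is in the bass.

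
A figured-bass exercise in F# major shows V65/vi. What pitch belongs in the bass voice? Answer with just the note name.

C##

The applied chord V65/vi is rooted on A#: A#-C##-E#-G#.
The figure 65 means first inversion — the third is in the bass.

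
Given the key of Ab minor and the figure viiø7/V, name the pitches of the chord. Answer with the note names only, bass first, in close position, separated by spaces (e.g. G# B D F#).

D F Ab C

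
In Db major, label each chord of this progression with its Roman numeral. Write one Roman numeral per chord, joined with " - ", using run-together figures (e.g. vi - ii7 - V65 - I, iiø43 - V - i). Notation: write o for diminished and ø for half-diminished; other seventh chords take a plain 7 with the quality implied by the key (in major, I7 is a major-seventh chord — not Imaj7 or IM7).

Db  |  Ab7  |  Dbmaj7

Db has root Db, degree 1 in Db major, so I.
Ab7: dominant seventh chord on Ab = scale degree 5 → V7.
Dbmaj7: root Db is the tonic; major seventh chord there is I7.

I - V7 - I7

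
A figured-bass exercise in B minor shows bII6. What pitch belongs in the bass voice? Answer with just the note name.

E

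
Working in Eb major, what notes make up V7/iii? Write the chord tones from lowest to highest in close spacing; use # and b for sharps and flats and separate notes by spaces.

The slash means an applied dominant: we want the dominant of iii. In Eb major, iii is G minor, and its dominant is built on D.
Building a dominant seventh chord on D gives D-F#-A-C.

D F# A C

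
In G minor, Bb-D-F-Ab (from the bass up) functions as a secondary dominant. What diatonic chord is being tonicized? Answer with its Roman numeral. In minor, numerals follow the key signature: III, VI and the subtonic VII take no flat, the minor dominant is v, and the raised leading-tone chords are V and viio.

VI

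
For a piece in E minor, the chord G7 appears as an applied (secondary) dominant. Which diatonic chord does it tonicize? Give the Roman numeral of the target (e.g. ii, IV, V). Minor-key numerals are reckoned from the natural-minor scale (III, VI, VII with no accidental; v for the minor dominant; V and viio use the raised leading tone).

VI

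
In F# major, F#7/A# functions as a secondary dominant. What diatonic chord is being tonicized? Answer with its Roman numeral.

IV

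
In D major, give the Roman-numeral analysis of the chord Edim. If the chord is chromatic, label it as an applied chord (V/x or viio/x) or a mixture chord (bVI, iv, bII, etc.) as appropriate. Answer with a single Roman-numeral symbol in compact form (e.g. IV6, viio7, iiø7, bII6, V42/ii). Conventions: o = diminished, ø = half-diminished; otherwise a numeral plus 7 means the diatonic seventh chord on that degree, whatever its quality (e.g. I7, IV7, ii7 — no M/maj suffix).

iio

The pitches E-G-Bb form a diminished triad rooted on E.
E is the second degree of D major. This is the diminished supertonic triad, borrowed from the parallel minor.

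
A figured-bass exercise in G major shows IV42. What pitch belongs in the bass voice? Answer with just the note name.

B

IV in G major has root C; the chord is C-E-G-B.
The figure 42 means third inversion — the seventh is in the bass.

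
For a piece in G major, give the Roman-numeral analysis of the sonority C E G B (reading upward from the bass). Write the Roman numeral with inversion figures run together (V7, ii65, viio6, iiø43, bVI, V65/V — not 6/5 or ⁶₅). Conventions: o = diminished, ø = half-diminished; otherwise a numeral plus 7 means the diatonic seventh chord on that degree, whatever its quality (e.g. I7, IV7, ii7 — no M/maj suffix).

IV7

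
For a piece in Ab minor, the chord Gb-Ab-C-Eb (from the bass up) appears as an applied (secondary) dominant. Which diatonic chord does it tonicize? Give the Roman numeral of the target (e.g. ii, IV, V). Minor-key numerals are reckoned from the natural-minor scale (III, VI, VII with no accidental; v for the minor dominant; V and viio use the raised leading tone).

The chord is a dominant seventh chord on Ab.
A dominant resolves down a perfect fifth: Ab → Db. In Ab minor, Db is scale degree 4, i.e. iv.

iv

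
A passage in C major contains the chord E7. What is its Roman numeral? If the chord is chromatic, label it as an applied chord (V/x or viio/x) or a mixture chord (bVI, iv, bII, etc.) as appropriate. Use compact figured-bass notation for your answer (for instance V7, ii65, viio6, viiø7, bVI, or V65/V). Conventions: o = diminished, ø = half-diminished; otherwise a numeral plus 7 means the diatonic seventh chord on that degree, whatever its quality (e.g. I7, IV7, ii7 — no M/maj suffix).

V7/vi

Stacked in thirds the chord is E-G#-B-D: a dominant seventh chord on E.
E is not a diatonic chord root with this quality in C major, but it lies a perfect fifth above A (vi), so the chord functions as an applied dominant of vi.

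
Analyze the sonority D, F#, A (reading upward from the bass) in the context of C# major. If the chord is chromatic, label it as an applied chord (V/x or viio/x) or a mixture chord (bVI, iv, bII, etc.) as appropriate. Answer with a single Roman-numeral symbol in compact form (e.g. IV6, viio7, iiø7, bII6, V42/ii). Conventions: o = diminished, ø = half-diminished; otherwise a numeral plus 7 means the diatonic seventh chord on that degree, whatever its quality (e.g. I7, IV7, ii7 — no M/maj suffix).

bII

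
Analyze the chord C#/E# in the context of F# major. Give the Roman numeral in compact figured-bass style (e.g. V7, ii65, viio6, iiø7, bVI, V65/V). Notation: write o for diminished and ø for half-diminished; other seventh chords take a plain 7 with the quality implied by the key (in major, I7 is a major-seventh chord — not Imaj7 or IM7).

V6

Stacked in thirds the chord is C#-E#-G#: a major triad on C#.
In F# major, C# is the dominant; the diatonic major triad there is V.
With E# in the bass the chord is in first inversion, so the figured bass is 6.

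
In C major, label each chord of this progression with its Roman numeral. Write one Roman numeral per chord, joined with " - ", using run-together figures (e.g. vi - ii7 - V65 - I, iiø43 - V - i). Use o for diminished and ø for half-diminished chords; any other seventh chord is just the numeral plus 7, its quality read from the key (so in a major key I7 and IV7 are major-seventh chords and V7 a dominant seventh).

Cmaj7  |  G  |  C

I7 - V - I

Cmaj7: major seventh chord on C = scale degree 1 → I7.
G: root G is the dominant; major triad there is V.
C has root C, degree 1 in C major, so I.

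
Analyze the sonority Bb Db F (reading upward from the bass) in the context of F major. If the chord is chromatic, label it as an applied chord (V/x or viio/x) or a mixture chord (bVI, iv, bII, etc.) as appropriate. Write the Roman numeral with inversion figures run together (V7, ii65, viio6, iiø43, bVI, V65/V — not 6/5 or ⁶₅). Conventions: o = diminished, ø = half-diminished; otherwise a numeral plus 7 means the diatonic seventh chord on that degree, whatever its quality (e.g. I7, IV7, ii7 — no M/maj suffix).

The pitches Bb-Db-F form a minor triad rooted on Bb.
Bb is the fourth degree of F major. This is the minor subdominant, borrowed from the parallel minor.

iv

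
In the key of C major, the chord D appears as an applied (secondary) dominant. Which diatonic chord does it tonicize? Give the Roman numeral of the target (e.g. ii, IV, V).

V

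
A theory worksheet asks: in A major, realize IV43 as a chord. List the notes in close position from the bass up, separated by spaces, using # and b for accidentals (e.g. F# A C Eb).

A C# D F#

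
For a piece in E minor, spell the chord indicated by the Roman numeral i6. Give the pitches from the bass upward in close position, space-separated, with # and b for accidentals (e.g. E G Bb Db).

G B E

The numeral's case and figure indicate a minor triad. In E minor its root, the tonic, is E.
Stacking thirds from E gives E-G-B.
The figured bass 6 indicates first inversion, placing the third (G) in the bass: G-B-E.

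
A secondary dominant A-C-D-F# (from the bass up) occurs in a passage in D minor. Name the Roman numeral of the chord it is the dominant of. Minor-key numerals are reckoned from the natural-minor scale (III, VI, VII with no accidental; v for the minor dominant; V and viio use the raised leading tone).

iv

The chord is a dominant seventh chord on D.
A dominant resolves down a perfect fifth: D → G. In D minor, G is scale degree 4, i.e. iv.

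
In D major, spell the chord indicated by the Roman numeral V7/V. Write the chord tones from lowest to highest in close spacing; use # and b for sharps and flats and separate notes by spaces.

E G# B D

V7/V is a secondary dominant — the dominant seventh of V. V in D major is A, so the applied chord's root is E, a perfect fifth above.
Building a dominant seventh chord on E gives E-G#-B-D.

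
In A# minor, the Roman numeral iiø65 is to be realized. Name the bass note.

D#

iiø in A# minor has root B#; the chord is B#-D#-F#-A#.
The figure 65 means first inversion — the third is in the bass.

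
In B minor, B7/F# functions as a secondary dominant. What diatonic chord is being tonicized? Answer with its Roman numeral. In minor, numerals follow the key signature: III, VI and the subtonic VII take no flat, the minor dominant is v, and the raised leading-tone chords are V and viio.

The chord is a dominant seventh chord on B.
A dominant resolves down a perfect fifth: B → E. In B minor, E is scale degree 4, i.e. iv.

iv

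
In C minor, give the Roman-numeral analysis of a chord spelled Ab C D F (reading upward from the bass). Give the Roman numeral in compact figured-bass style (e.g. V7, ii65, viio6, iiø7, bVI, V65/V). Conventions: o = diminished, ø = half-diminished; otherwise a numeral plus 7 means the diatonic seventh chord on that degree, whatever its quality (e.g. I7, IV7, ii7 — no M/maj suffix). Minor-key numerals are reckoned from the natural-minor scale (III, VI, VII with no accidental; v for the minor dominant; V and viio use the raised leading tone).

iiø43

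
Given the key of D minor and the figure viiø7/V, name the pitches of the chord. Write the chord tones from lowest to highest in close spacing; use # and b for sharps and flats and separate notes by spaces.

G# B D F#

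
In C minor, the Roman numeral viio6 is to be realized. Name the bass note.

viio in C minor has root B; the chord is B-D-F.
The figure 6 means first inversion — the third is in the bass.

D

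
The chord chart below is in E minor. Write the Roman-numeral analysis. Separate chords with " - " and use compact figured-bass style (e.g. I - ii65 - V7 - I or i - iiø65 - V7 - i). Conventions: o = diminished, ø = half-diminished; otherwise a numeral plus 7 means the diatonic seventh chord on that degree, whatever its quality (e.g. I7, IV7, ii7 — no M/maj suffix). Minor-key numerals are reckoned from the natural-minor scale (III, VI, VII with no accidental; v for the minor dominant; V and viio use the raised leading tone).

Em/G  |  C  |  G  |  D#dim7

Em/G: root E is the tonic; minor triad there is i6.
C has root C, degree 6 in E minor, so VI.
G has root G, degree 3 in E minor, so III.
D#dim7 has root D#, degree 7 in E minor, so viio7.

i6 - VI - III - viio7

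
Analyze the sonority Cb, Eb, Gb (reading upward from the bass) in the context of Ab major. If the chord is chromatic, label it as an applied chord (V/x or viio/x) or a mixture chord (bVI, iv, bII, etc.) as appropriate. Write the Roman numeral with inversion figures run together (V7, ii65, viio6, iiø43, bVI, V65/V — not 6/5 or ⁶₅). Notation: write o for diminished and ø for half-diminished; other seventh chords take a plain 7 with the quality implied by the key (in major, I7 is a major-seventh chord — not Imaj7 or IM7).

bIII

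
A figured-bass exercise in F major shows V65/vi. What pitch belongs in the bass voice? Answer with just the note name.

C#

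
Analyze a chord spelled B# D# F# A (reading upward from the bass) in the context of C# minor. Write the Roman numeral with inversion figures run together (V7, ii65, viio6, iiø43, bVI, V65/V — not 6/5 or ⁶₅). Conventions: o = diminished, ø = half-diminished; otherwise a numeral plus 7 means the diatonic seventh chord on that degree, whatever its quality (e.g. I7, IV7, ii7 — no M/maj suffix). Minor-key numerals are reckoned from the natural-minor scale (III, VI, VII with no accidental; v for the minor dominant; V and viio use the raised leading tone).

viio7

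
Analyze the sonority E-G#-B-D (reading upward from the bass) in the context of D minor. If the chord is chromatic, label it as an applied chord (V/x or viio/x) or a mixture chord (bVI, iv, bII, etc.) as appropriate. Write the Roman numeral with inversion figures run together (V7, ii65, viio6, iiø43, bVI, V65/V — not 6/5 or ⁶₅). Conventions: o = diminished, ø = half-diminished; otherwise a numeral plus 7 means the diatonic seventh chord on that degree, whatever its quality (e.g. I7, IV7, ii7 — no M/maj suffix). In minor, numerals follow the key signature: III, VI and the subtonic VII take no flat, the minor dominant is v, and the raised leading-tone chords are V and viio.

The pitches E-G#-B-D form a dominant seventh chord rooted on E.
E is not a diatonic chord root with this quality in D minor, but it lies a perfect fifth above A (V), so the chord functions as an applied dominant of V.

V7/V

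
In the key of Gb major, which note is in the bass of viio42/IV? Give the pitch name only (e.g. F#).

Abb

The applied chord viio42/IV is rooted on Bb: Bb-Db-Fb-Abb.
The figure 42 means third inversion — the seventh is in the bass.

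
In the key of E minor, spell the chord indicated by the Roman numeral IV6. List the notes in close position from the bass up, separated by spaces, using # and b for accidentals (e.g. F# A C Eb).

C# E A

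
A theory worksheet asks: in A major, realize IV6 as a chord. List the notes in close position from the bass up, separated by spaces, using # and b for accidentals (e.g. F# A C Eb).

F# A D

The numeral's case and figure indicate a major triad. In A major its root, the subdominant, is D.
That chord is spelled D-F#-A.
With the 6 figure the chord is in first inversion; from the bass F# upward in close position it reads F#-A-D.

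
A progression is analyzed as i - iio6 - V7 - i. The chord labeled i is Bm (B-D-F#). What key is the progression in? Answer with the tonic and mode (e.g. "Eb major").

B minor

The chord Bm is a minor triad rooted on B; its label is i.
If B is scale degree 1 and the mode makes that degree carry a minor triad, the tonic is B and the mode is minor.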